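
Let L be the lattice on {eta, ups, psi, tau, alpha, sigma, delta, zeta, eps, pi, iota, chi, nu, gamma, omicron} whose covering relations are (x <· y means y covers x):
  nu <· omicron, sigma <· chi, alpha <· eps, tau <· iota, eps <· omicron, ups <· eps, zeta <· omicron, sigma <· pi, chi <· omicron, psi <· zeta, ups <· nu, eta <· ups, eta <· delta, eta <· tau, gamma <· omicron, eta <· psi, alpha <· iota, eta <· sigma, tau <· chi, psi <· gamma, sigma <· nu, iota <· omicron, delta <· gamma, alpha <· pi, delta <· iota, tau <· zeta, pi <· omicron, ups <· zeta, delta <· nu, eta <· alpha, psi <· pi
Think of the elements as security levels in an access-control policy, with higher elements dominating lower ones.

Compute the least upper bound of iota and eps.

Common upper bounds of {iota, eps}: omicron.
The least among these is omicron.

omicron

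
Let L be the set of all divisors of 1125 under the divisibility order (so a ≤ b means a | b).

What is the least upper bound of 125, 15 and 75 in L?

375

In the divisibility order, the join is the least common multiple: lcm(125, 15, 75) = 375.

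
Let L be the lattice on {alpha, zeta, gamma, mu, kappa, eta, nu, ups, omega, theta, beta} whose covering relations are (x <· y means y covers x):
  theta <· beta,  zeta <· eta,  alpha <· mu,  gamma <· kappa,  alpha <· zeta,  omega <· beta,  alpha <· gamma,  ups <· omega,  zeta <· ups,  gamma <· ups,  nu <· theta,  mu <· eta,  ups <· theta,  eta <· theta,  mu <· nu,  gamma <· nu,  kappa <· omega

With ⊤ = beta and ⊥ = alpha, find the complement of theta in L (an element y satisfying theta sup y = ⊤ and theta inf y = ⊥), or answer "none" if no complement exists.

none

For every candidate y, either theta ∨ y ≠ beta or theta ∧ y ≠ alpha; no complement exists.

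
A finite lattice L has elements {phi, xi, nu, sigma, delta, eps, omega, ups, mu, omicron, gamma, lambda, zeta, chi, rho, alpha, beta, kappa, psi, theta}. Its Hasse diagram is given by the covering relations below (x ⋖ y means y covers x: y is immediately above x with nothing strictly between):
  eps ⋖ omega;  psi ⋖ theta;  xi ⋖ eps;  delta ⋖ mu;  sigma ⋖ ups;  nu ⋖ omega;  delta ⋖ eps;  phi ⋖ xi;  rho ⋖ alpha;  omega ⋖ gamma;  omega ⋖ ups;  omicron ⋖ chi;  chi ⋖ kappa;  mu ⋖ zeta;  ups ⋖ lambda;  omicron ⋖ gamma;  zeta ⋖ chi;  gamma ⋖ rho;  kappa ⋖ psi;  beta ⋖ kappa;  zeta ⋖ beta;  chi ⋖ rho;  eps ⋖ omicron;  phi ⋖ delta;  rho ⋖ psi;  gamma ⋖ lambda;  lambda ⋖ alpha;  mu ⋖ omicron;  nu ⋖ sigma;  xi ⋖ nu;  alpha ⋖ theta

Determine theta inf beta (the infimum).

beta

Common lower bounds of {theta, beta}: beta, delta, mu, phi, zeta.
The greatest among these is beta.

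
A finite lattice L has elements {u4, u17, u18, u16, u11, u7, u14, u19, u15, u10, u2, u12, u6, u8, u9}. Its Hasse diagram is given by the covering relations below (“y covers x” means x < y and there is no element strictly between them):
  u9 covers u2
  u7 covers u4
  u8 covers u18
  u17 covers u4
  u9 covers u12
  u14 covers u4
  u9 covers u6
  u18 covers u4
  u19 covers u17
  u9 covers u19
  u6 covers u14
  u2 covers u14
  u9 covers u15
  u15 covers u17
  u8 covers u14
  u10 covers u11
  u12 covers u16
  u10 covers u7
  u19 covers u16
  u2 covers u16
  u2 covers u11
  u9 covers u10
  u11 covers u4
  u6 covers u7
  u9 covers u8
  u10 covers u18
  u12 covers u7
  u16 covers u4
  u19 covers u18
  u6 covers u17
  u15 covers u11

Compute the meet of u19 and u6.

u17

Common lower bounds of {u19, u6}: u17, u4.
The greatest among these is u17.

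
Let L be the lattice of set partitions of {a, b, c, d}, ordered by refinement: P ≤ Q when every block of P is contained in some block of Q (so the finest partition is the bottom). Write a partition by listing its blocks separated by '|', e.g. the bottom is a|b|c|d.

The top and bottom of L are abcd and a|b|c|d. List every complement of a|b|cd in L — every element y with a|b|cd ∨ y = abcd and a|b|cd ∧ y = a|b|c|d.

Need y with a|b|cd ∨ y = abcd and a|b|cd ∧ y = a|b|c|d.
Checking each element gives: abc|d, abd|c, ac|bd, ad|bc.

abc|d, abd|c, ac|bd, ad|bc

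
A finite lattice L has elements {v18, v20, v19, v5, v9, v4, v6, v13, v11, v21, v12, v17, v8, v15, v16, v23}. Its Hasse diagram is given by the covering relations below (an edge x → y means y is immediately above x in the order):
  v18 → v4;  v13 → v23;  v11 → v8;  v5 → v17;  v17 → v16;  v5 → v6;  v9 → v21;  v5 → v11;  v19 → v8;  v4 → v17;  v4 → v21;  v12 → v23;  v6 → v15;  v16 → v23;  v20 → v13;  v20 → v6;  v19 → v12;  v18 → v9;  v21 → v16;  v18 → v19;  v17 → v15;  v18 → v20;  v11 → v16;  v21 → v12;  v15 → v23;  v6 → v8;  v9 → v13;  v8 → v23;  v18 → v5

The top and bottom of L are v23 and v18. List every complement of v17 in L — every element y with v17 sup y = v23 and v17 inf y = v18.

Need y with v17 ∨ y = v23 and v17 ∧ y = v18.
Checking each element gives: v13, v19.

v13, v19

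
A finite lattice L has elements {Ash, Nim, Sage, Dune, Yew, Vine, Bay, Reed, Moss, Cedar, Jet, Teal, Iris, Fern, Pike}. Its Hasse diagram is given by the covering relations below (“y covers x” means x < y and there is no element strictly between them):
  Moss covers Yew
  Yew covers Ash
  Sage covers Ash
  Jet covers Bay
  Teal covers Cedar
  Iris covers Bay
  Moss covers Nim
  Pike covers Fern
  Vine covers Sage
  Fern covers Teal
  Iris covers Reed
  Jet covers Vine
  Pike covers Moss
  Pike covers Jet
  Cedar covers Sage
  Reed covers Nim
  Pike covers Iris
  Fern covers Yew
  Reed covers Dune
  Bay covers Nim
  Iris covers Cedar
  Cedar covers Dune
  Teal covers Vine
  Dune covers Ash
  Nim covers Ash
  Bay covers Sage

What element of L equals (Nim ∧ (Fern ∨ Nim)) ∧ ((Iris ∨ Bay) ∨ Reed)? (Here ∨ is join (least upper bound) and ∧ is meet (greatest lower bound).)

Nim

Fern ∨ Nim = Pike
Nim ∧ Pike = Nim
Iris ∨ Bay = Iris
Iris ∨ Reed = Iris
Nim ∧ Iris = Nim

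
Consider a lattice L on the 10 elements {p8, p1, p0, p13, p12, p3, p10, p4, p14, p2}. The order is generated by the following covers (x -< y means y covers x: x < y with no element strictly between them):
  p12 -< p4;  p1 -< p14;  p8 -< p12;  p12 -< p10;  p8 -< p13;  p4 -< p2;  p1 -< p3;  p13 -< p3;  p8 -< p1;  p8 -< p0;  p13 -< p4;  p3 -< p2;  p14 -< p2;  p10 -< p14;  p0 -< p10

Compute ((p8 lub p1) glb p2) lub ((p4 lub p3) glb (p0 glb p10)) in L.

p14

p8 ∨ p1 = p1
p1 ∧ p2 = p1
p4 ∨ p3 = p2
p0 ∧ p10 = p0
p2 ∧ p0 = p0
p1 ∨ p0 = p14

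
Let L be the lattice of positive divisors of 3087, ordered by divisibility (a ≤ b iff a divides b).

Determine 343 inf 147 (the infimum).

49

In the divisibility order, the meet is the greatest common divisor: gcd(343, 147) = 49.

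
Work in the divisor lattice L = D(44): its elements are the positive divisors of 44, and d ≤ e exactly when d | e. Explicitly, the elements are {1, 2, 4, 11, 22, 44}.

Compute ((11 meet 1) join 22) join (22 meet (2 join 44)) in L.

11 ∧ 1 = 1
1 ∨ 22 = 22
2 ∨ 44 = 44
22 ∧ 44 = 22
22 ∨ 22 = 22

22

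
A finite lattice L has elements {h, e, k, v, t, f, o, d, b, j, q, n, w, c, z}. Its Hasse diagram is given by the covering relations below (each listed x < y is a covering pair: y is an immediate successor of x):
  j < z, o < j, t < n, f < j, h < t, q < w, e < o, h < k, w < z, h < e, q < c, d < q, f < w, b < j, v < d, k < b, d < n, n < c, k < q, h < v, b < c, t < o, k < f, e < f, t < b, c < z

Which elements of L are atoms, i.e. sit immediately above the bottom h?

e, k, t, v

The atoms are exactly the elements that cover h: e, k, t, v.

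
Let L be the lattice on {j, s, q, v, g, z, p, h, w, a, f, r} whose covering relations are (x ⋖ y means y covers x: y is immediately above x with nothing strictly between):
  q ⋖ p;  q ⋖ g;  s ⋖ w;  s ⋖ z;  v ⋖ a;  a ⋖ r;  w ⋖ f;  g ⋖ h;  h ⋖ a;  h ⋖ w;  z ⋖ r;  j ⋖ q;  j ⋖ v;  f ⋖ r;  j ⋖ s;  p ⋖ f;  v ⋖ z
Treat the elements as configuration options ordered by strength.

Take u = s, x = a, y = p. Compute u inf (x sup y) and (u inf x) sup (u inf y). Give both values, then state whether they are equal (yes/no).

x sup y = r, so u inf (x sup y) = s inf r = s.
u inf x = j and u inf y = j, so (u inf x) sup (u inf y) = j sup j = j.
Equal: no.

s; j; no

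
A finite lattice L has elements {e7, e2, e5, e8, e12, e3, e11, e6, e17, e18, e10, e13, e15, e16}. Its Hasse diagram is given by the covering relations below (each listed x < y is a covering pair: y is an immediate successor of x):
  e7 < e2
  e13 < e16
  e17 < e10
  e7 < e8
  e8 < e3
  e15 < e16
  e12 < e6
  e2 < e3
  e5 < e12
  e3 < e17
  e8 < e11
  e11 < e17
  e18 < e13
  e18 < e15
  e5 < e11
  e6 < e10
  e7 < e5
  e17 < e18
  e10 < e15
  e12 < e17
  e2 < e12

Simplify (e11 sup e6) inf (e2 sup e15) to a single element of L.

e11 ∨ e6 = e10
e2 ∨ e15 = e15
e10 ∧ e15 = e10

e10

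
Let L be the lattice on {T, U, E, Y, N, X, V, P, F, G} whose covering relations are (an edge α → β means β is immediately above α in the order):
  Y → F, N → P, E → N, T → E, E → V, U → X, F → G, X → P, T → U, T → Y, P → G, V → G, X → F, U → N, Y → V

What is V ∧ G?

Common lower bounds of {V, G}: E, T, V, Y.
The greatest among these is V.

V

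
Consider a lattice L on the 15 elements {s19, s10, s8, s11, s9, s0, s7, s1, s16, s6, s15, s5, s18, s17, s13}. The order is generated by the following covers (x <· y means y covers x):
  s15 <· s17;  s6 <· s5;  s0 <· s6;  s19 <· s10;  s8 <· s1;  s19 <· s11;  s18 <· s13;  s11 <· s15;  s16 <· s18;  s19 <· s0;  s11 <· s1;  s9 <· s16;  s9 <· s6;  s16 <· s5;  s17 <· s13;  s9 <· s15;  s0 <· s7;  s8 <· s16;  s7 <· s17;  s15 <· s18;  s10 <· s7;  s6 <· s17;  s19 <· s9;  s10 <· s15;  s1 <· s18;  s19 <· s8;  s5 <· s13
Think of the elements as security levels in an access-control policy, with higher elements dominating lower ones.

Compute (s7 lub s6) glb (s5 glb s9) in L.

s7 ∨ s6 = s17
s5 ∧ s9 = s9
s17 ∧ s9 = s9

s9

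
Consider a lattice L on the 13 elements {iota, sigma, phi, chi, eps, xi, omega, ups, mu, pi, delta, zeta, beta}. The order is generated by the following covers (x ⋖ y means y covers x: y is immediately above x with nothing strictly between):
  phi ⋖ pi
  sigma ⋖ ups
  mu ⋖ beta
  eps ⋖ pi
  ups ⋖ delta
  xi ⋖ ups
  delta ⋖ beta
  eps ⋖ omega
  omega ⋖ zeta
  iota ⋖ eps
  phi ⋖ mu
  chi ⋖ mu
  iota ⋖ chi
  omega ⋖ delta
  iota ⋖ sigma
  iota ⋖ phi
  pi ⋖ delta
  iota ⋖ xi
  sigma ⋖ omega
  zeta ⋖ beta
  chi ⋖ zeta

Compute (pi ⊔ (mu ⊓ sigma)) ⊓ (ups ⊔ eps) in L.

mu ∧ sigma = iota
pi ∨ iota = pi
ups ∨ eps = delta
pi ∧ delta = pi

pi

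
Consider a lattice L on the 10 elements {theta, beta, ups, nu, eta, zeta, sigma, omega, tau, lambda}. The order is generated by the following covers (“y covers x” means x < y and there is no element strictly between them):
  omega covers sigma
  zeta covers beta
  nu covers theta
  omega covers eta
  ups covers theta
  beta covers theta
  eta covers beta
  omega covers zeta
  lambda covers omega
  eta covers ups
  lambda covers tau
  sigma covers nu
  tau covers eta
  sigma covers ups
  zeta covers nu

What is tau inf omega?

Common lower bounds of {tau, omega}: beta, eta, theta, ups.
The greatest among these is eta.

eta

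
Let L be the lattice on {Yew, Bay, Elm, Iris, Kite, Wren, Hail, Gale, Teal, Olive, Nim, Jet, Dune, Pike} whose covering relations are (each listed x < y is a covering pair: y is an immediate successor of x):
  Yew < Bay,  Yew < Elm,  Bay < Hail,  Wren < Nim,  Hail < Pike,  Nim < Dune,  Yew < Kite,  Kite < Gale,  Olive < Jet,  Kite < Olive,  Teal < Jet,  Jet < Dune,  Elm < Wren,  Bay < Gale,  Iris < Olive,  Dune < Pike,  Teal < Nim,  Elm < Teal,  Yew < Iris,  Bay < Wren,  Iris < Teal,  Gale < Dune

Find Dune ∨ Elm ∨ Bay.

Common upper bounds of {Dune, Elm, Bay}: Dune, Pike.
The least among these is Dune.

Dune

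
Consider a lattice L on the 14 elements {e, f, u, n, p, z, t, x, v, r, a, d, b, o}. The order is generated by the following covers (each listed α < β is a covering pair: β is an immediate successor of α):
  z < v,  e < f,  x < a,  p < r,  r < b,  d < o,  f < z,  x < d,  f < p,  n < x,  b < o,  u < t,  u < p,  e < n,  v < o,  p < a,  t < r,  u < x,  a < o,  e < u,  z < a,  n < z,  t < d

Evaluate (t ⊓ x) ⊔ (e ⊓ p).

t ∧ x = u
e ∧ p = e
u ∨ e = u

u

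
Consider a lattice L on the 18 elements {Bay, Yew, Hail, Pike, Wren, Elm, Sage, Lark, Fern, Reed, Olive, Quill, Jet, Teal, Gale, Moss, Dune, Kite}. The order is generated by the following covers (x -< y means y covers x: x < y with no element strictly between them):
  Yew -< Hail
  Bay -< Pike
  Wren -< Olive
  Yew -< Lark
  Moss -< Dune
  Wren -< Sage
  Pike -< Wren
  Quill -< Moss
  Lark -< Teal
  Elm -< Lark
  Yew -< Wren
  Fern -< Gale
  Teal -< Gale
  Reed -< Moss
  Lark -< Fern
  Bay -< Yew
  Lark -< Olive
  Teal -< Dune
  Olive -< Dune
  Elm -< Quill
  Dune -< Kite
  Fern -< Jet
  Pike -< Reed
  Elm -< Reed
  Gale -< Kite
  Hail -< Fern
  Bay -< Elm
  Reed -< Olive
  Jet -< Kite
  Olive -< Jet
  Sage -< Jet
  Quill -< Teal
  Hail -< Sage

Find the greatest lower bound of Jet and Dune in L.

Olive

Common lower bounds of {Jet, Dune}: Bay, Elm, Lark, Olive, Pike, Reed, Wren, Yew.
The greatest among these is Olive.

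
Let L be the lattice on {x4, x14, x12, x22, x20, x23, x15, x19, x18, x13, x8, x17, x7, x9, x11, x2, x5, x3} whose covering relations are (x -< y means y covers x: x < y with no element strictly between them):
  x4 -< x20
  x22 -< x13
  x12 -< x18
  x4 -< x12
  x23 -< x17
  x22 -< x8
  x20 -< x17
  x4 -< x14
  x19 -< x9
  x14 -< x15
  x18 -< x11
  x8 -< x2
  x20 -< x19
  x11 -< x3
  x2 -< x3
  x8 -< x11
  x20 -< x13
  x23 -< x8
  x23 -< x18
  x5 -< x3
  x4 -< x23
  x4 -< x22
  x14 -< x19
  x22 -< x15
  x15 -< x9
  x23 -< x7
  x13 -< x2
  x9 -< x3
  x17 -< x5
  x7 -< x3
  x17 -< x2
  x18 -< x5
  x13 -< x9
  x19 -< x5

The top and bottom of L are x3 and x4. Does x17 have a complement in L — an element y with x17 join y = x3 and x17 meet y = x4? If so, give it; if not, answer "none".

x15

Need y with x17 ∨ y = x3 and x17 ∧ y = x4.
Checking each element gives: x15.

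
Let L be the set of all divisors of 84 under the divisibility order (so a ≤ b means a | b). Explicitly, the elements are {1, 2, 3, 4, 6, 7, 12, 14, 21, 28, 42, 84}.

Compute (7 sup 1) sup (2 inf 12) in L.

7 ∨ 1 = 7
2 ∧ 12 = 2
7 ∨ 2 = 14

14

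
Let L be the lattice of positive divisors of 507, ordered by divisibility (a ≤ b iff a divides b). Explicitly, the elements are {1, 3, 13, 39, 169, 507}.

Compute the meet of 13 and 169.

In the divisibility order, the meet is the greatest common divisor: gcd(13, 169) = 13.

13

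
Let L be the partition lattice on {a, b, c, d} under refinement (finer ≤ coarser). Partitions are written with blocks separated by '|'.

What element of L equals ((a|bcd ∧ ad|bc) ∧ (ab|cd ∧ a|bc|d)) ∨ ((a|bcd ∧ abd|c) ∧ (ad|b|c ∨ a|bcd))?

a|bd|c

a|bcd ∧ ad|bc = a|bc|d
ab|cd ∧ a|bc|d = a|b|c|d
a|bc|d ∧ a|b|c|d = a|b|c|d
a|bcd ∧ abd|c = a|bd|c
ad|b|c ∨ a|bcd = abcd
a|bd|c ∧ abcd = a|bd|c
a|b|c|d ∨ a|bd|c = a|bd|c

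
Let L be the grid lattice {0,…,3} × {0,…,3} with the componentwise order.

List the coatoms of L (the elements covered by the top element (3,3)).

(2,3), (3,2)

The coatoms are exactly the elements covered by (3,3): (2,3), (3,2).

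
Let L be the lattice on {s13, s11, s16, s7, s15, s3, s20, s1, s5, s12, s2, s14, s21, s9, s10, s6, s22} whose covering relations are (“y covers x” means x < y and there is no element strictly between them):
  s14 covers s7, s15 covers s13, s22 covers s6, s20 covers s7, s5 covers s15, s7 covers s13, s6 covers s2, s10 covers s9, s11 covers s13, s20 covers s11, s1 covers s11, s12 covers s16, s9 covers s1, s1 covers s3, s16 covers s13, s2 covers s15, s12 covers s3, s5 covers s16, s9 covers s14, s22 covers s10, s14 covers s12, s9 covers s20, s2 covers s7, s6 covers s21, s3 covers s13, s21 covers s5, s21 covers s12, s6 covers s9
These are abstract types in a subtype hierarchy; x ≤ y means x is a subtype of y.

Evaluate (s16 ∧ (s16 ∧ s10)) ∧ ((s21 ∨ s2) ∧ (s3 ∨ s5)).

s16

s16 ∧ s10 = s16
s16 ∧ s16 = s16
s21 ∨ s2 = s6
s3 ∨ s5 = s21
s6 ∧ s21 = s21
s16 ∧ s21 = s16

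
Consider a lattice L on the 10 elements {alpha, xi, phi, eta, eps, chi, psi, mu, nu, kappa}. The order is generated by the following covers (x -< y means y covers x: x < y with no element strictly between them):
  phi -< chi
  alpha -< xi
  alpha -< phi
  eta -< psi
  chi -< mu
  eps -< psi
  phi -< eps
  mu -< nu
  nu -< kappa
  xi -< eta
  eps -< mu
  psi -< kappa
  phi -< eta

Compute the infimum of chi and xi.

alpha

Common lower bounds of {chi, xi}: alpha.
The greatest among these is alpha.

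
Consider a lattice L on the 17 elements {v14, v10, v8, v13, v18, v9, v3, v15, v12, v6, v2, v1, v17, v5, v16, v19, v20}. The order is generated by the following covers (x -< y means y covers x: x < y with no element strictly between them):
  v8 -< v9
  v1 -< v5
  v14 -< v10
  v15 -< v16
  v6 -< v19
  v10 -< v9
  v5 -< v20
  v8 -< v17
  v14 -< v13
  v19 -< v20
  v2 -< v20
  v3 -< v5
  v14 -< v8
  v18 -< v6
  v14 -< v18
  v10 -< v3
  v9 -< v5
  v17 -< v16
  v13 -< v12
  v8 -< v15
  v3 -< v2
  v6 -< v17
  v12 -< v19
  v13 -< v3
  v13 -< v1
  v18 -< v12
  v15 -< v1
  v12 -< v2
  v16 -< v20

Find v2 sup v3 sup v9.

Common upper bounds of {v2, v3, v9}: v20.
The least among these is v20.

v20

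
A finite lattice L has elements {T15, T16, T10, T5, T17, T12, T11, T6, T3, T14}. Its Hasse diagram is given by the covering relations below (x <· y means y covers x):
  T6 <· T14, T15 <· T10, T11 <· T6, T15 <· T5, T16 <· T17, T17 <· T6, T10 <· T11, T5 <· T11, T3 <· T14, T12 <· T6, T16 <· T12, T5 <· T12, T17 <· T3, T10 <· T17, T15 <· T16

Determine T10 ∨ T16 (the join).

T17

Common upper bounds of {T10, T16}: T14, T17, T3, T6.
The least among these is T17.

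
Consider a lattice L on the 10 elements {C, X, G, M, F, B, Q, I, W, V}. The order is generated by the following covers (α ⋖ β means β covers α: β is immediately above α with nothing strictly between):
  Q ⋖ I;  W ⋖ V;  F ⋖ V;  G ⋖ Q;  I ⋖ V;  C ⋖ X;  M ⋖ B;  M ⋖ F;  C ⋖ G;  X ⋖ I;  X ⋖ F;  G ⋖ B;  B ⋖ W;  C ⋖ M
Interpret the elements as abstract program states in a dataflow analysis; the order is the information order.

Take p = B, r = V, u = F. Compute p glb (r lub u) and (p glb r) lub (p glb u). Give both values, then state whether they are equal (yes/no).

B; B; yes

r lub u = V, so p glb (r lub u) = B glb V = B.
p glb r = B and p glb u = M, so (p glb r) lub (p glb u) = B lub M = B.
Equal: yes.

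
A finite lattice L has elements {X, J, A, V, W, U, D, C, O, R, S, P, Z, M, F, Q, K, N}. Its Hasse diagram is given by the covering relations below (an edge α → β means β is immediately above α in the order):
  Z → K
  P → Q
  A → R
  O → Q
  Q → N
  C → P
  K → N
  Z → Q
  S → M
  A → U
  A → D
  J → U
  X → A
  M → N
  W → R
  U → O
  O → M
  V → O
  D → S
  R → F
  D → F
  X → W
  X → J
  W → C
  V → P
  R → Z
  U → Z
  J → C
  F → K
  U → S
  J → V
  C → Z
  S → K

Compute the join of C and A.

Common upper bounds of {C, A}: K, N, Q, Z.
The least among these is Z.

Z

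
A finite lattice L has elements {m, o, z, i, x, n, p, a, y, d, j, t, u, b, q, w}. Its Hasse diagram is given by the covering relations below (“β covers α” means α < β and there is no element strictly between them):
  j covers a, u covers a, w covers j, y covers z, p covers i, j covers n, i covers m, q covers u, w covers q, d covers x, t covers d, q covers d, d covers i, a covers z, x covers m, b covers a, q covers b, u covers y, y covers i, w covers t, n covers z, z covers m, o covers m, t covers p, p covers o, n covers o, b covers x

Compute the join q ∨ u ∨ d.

Common upper bounds of {q, u, d}: q, w.
The least among these is q.

q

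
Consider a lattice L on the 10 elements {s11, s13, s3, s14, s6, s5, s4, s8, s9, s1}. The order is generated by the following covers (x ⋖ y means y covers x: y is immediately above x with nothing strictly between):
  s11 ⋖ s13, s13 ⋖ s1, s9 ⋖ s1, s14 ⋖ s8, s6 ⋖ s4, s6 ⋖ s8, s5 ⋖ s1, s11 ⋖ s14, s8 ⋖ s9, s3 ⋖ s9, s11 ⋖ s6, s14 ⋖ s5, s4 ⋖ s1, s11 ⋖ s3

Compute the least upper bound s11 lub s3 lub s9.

Common upper bounds of {s11, s3, s9}: s1, s9.
The least among these is s9.

s9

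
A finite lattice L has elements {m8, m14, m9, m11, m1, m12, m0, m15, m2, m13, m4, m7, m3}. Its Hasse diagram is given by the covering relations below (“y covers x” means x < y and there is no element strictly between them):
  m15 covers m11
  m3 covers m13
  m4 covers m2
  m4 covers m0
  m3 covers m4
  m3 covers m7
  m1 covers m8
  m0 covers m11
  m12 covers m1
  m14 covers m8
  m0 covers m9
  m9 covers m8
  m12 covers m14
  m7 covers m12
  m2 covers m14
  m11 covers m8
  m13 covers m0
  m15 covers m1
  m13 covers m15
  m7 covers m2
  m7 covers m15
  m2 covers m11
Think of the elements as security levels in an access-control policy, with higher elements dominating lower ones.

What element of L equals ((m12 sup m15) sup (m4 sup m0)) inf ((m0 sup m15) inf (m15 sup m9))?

m13

m12 ∨ m15 = m7
m4 ∨ m0 = m4
m7 ∨ m4 = m3
m0 ∨ m15 = m13
m15 ∨ m9 = m13
m13 ∧ m13 = m13
m3 ∧ m13 = m13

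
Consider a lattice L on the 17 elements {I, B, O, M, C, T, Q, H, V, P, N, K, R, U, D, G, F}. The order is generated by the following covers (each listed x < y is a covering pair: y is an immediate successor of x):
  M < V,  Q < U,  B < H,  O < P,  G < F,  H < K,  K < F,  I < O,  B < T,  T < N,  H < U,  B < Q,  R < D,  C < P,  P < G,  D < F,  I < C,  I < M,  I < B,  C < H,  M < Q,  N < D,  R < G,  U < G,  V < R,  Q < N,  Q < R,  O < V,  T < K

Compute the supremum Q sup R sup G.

Common upper bounds of {Q, R, G}: F, G.
The least among these is G.

G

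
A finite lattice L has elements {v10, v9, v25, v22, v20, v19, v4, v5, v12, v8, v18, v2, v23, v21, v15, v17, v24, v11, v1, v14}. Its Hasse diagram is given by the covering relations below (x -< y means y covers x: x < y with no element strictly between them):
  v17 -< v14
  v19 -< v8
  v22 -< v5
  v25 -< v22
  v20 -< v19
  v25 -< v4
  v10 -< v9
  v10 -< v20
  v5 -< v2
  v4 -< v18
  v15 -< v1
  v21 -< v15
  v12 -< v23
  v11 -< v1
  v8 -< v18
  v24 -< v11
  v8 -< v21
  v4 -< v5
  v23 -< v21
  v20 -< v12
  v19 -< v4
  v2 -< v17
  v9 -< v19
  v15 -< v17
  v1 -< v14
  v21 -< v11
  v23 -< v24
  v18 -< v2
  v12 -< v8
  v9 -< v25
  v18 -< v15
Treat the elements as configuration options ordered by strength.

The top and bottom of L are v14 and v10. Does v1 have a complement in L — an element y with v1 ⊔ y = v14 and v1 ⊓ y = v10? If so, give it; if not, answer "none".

none

For every candidate y, either v1 ∨ y ≠ v14 or v1 ∧ y ≠ v10; no complement exists.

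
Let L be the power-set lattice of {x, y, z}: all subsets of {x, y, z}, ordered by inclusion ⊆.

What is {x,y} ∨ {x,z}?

{x,y,z}

Common upper bounds of {{x,y}, {x,z}}: {x,y,z}.
The least among these is {x,y,z}.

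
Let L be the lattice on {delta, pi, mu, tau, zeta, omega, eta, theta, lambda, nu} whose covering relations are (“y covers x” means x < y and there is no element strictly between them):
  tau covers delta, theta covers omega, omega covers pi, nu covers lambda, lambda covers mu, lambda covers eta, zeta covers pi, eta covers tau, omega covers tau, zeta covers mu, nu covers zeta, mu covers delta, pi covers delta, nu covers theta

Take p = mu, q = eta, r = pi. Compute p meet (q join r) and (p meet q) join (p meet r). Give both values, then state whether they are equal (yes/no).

mu; delta; no

q join r = nu, so p meet (q join r) = mu meet nu = mu.
p meet q = delta and p meet r = delta, so (p meet q) join (p meet r) = delta join delta = delta.
Equal: no.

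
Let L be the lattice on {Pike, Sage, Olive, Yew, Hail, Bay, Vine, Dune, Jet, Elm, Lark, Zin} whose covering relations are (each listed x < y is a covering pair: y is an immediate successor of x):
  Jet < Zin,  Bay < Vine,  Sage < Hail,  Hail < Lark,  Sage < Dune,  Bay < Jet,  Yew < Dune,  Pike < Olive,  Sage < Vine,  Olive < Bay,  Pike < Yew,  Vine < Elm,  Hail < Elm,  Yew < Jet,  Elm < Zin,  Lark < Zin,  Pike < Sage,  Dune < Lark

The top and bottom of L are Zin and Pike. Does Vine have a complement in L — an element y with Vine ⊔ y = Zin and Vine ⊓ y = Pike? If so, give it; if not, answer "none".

Need y with Vine ∨ y = Zin and Vine ∧ y = Pike.
Checking each element gives: Yew.

Yew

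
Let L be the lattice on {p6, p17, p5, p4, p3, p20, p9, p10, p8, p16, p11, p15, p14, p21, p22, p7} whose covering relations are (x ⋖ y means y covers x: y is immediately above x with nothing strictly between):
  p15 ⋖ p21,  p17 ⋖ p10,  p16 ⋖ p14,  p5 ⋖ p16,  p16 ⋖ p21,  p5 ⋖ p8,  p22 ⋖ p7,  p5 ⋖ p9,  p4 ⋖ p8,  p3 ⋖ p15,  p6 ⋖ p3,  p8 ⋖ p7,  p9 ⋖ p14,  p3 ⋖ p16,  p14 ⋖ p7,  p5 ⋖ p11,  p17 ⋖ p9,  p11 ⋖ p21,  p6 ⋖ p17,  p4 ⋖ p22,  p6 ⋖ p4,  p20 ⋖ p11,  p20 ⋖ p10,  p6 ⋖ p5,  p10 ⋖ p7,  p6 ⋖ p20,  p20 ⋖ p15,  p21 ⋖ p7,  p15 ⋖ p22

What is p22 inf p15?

p15

Common lower bounds of {p22, p15}: p15, p20, p3, p6.
The greatest among these is p15.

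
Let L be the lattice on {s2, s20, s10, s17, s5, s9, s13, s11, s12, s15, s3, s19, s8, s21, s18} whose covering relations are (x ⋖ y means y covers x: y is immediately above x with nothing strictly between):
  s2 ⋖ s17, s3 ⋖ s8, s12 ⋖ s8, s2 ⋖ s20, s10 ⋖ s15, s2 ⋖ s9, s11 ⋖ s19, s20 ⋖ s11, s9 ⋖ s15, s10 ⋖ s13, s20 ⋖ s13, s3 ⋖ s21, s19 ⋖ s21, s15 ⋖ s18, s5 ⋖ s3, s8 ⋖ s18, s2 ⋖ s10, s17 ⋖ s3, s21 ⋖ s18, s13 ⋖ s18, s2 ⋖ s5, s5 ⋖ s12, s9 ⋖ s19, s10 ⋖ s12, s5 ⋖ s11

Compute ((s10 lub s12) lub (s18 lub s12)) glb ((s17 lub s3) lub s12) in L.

s10 ∨ s12 = s12
s18 ∨ s12 = s18
s12 ∨ s18 = s18
s17 ∨ s3 = s3
s3 ∨ s12 = s8
s18 ∧ s8 = s8

s8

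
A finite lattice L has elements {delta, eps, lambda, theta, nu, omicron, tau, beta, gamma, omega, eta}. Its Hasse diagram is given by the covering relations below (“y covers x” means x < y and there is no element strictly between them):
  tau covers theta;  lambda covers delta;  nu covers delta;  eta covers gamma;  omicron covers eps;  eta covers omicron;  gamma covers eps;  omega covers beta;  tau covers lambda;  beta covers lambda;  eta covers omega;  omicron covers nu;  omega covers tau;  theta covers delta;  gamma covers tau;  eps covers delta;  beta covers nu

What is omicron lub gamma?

Common upper bounds of {omicron, gamma}: eta.
The least among these is eta.

eta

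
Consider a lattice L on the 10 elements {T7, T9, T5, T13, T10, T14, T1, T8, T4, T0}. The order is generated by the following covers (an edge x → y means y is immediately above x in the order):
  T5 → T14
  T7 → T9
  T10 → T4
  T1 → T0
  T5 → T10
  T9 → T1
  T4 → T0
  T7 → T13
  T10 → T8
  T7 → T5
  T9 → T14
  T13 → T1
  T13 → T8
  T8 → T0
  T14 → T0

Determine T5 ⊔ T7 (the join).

Common upper bounds of {T5, T7}: T0, T10, T14, T4, T5, T8.
The least among these is T5.

T5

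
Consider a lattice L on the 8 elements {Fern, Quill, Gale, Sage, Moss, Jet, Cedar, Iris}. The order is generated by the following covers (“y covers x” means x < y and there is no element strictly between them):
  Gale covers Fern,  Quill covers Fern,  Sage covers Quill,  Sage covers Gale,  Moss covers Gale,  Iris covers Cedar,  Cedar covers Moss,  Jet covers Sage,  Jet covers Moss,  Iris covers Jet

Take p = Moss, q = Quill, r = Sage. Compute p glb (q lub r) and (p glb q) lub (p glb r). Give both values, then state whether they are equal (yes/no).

Gale; Gale; yes

q lub r = Sage, so p glb (q lub r) = Moss glb Sage = Gale.
p glb q = Fern and p glb r = Gale, so (p glb q) lub (p glb r) = Fern lub Gale = Gale.
Equal: yes.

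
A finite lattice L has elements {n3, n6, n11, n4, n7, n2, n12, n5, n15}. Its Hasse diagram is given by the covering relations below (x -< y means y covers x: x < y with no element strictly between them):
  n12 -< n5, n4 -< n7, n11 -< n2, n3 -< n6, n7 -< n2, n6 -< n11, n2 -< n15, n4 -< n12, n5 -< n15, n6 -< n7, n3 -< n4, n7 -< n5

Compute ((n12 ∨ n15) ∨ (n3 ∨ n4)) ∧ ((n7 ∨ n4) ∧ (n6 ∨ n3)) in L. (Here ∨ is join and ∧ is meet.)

n12 ∨ n15 = n15
n3 ∨ n4 = n4
n15 ∨ n4 = n15
n7 ∨ n4 = n7
n6 ∨ n3 = n6
n7 ∧ n6 = n6
n15 ∧ n6 = n6

n6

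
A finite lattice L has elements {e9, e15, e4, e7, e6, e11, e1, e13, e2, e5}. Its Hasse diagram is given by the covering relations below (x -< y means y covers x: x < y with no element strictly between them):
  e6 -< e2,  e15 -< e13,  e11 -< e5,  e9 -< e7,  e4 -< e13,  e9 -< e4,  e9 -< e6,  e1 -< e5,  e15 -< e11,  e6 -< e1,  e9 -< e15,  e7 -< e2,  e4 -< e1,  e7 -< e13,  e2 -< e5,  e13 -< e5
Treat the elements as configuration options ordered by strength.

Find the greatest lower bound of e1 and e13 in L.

Common lower bounds of {e1, e13}: e4, e9.
The greatest among these is e4.

e4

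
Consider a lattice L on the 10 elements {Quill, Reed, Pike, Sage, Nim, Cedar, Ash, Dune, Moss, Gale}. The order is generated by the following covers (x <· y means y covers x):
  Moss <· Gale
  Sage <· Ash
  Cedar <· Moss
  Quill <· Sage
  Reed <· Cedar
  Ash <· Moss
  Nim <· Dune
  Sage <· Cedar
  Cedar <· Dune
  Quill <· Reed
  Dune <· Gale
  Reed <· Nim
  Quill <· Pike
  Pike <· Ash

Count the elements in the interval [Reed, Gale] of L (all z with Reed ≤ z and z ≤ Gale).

The interval [Reed, Gale] = {Cedar, Dune, Gale, Moss, Nim, Reed}, which has 6 elements.

6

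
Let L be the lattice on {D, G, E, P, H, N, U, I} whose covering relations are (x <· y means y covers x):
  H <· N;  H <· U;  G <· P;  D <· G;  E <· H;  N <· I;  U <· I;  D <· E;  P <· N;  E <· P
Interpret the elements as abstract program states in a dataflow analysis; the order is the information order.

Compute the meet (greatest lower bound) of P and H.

Common lower bounds of {P, H}: D, E.
The greatest among these is E.

E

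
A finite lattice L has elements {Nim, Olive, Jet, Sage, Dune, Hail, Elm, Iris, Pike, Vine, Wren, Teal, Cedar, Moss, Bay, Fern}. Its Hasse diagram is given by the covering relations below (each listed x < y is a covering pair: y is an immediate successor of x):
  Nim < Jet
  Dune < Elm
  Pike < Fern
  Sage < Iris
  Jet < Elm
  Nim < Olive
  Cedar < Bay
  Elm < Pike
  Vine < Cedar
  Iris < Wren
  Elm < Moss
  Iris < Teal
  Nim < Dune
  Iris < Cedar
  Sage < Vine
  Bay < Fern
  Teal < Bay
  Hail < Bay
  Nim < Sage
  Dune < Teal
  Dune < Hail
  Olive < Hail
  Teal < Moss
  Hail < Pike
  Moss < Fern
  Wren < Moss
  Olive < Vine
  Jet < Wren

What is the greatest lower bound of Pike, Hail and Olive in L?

Olive

Common lower bounds of {Pike, Hail, Olive}: Nim, Olive.
The greatest among these is Olive.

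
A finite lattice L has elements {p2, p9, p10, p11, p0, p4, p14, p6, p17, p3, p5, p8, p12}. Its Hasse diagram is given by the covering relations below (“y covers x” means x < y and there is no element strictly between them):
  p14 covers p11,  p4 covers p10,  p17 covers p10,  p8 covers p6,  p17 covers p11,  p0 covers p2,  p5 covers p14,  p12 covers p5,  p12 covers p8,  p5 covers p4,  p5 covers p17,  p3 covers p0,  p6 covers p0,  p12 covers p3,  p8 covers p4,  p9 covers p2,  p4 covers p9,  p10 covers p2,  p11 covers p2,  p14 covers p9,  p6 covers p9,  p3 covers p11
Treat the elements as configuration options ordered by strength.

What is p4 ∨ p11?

p5

Common upper bounds of {p4, p11}: p12, p5.
The least among these is p5.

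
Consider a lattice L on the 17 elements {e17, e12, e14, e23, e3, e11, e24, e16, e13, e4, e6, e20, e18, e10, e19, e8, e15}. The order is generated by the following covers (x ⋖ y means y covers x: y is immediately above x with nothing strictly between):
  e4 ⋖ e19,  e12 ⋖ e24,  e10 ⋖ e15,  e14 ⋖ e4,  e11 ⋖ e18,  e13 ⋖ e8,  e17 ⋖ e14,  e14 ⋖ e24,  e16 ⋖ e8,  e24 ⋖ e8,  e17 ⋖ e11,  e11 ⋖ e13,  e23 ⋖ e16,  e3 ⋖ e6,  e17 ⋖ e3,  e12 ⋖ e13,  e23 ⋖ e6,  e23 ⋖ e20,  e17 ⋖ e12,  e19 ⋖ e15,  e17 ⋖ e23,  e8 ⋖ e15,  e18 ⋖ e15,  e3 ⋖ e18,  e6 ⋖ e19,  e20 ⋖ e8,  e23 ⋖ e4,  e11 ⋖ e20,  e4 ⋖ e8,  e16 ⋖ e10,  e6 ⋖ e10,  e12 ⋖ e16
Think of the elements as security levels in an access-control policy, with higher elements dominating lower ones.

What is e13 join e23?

Common upper bounds of {e13, e23}: e15, e8.
The least among these is e8.

e8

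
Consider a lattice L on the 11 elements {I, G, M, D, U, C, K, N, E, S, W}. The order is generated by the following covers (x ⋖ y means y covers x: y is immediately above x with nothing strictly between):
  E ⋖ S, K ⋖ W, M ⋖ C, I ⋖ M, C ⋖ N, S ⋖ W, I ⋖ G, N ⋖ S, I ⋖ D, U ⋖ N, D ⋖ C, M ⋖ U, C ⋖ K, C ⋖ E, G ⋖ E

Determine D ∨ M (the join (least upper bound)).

C

Common upper bounds of {D, M}: C, E, K, N, S, W.
The least among these is C.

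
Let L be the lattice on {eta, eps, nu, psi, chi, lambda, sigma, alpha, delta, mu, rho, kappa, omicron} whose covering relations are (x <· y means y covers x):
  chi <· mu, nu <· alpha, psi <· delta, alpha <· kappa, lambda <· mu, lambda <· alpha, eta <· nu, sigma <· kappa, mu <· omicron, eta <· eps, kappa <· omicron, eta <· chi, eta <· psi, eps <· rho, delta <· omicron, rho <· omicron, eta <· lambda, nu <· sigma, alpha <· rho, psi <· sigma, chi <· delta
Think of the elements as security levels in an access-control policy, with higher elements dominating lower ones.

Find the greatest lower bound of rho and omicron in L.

rho

Common lower bounds of {rho, omicron}: alpha, eps, eta, lambda, nu, rho.
The greatest among these is rho.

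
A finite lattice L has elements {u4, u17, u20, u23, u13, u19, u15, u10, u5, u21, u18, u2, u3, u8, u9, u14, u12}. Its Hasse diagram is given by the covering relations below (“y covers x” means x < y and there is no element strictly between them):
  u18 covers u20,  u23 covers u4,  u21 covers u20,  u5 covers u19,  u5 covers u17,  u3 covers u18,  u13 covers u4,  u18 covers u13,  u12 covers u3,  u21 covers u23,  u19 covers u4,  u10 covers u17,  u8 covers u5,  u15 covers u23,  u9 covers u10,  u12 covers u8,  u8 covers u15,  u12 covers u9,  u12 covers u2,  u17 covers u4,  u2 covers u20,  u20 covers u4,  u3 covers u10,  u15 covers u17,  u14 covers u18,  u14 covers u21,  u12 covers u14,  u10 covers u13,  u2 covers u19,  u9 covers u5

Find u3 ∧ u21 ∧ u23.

u4

Common lower bounds of {u3, u21, u23}: u4.
The greatest among these is u4.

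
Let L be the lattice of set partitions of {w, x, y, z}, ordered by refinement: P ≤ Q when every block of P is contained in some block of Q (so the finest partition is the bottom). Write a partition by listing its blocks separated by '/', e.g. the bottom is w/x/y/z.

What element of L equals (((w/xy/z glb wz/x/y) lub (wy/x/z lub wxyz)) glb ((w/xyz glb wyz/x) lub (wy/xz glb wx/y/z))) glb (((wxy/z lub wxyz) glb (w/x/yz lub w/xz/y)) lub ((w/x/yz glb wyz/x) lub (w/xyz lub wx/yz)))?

w/xy/z ∧ wz/x/y = w/x/y/z
wy/x/z ∨ wxyz = wxyz
w/x/y/z ∨ wxyz = wxyz
w/xyz ∧ wyz/x = w/x/yz
wy/xz ∧ wx/y/z = w/x/y/z
w/x/yz ∨ w/x/y/z = w/x/yz
wxyz ∧ w/x/yz = w/x/yz
wxy/z ∨ wxyz = wxyz
w/x/yz ∨ w/xz/y = w/xyz
wxyz ∧ w/xyz = w/xyz
w/x/yz ∧ wyz/x = w/x/yz
w/xyz ∨ wx/yz = wxyz
w/x/yz ∨ wxyz = wxyz
w/xyz ∨ wxyz = wxyz
w/x/yz ∧ wxyz = w/x/yz

w/x/yz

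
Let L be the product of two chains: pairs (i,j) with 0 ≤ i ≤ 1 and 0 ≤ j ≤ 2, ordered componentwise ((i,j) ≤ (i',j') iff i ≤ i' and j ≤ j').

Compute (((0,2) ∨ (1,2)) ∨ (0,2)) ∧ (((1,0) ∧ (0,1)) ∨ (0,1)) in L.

(0,2) ∨ (1,2) = (1,2)
(1,2) ∨ (0,2) = (1,2)
(1,0) ∧ (0,1) = (0,0)
(0,0) ∨ (0,1) = (0,1)
(1,2) ∧ (0,1) = (0,1)

(0,1)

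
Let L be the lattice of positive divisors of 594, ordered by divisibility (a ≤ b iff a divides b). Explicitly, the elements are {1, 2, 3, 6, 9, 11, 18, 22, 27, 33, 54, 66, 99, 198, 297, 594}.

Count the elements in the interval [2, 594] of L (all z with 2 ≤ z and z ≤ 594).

8

The interval [2, 594] = {18, 198, 2, 22, 54, 594, 6, 66}, which has 8 elements.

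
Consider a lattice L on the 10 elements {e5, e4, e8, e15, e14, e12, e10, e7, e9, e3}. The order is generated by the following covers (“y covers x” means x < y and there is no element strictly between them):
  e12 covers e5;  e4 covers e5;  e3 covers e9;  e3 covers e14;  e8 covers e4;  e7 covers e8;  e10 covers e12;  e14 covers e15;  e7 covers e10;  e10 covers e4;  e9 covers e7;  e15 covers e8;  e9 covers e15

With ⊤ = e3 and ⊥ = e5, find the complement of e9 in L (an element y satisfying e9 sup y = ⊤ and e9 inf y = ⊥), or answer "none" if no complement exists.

none

For every candidate y, either e9 ∨ y ≠ e3 or e9 ∧ y ≠ e5; no complement exists.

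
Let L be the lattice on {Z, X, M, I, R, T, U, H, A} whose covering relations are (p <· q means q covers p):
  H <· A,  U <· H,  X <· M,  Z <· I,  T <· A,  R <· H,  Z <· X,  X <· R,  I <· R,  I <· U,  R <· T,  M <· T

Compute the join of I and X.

R

Common upper bounds of {I, X}: A, H, R, T.
The least among these is R.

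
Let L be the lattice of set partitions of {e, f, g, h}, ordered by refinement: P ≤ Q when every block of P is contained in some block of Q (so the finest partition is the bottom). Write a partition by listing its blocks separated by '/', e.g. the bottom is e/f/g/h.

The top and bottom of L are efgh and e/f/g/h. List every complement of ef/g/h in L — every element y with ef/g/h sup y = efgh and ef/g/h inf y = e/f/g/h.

Need y with ef/g/h ∨ y = efgh and ef/g/h ∧ y = e/f/g/h.
Checking each element gives: e/fgh, eg/fh, egh/f, eh/fg.

e/fgh, eg/fh, egh/f, eh/fg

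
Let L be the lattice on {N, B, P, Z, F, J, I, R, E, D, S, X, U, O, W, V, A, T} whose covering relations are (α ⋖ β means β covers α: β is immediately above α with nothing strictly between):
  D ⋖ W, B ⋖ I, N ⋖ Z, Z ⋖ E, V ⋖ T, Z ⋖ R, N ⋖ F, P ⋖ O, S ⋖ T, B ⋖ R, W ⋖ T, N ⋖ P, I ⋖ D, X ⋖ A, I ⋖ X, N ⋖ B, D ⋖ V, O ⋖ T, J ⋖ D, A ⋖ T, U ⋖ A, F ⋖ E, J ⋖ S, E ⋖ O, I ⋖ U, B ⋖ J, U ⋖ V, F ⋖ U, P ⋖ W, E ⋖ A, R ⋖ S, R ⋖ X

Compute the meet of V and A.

Common lower bounds of {V, A}: B, F, I, N, U.
The greatest among these is U.

U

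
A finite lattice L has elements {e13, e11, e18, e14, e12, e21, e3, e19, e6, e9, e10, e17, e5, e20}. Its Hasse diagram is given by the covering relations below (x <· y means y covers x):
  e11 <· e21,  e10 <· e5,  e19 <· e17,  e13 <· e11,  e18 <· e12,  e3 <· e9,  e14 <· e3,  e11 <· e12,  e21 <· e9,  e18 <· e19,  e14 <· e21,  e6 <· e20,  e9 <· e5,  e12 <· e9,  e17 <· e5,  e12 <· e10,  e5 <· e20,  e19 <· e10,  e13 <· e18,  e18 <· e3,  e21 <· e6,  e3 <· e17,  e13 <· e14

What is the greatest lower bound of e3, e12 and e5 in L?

Common lower bounds of {e3, e12, e5}: e13, e18.
The greatest among these is e18.

e18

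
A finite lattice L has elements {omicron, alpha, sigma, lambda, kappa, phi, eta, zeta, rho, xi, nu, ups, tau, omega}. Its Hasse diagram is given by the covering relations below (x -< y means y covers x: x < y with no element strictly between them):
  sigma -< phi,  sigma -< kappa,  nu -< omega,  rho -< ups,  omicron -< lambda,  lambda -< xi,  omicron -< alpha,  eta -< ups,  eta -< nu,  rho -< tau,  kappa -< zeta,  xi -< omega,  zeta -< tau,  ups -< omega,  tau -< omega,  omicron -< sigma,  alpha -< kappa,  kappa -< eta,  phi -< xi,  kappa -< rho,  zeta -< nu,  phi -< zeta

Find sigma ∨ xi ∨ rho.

omega

Common upper bounds of {sigma, xi, rho}: omega.
The least among these is omega.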